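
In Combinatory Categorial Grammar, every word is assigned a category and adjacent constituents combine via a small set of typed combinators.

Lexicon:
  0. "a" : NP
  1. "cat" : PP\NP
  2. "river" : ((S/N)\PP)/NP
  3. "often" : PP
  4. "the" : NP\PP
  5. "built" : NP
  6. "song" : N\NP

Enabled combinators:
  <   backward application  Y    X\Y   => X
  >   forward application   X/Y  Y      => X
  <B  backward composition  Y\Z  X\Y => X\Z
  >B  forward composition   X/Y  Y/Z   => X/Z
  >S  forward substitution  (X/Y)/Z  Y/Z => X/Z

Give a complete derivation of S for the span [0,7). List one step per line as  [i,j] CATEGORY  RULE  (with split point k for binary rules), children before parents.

[0,1] NP  lex  "a"
[1,2] PP\NP  lex  "cat"
[0,2] PP  <  k=1
[2,3] ((S/N)\PP)/NP  lex  "river"
[3,4] PP  lex  "often"
[4,5] NP\PP  lex  "the"
[3,5] NP  <  k=4
[2,5] (S/N)\PP  >  k=3
[0,5] S/N  <  k=2
[5,6] NP  lex  "built"
[6,7] N\NP  lex  "song"
[5,7] N  <  k=6
[0,7] S  >  k=5

[0,7] S   >
  [0,5] S/N   <
    [0,2] PP   <
      [0,1] "a" : NP
      [1,2] "cat" : PP\NP
    [2,5] (S/N)\PP   >
      [2,3] "river" : ((S/N)\PP)/NP
      [3,5] NP   <
        [3,4] "often" : PP
        [4,5] "the" : NP\PP
  [5,7] N   <
    [5,6] "built" : NP
    [6,7] "song" : N\NP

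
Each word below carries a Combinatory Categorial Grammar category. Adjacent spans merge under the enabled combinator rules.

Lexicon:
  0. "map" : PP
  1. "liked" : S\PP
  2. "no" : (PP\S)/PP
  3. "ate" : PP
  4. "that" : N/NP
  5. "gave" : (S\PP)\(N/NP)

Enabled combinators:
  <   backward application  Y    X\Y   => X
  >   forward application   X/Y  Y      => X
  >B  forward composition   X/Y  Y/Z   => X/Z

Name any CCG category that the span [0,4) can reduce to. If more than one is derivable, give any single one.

PP

[0,6] S   <
  [0,4] PP   <
    [0,2] S   <
      [0,1] "map" : PP
      [1,2] "liked" : S\PP
    [2,4] PP\S   >
      [2,3] "no" : (PP\S)/PP
      [3,4] "ate" : PP
  [4,6] S\PP   <
    [4,5] "that" : N/NP
    [5,6] "gave" : (S\PP)\(N/NP)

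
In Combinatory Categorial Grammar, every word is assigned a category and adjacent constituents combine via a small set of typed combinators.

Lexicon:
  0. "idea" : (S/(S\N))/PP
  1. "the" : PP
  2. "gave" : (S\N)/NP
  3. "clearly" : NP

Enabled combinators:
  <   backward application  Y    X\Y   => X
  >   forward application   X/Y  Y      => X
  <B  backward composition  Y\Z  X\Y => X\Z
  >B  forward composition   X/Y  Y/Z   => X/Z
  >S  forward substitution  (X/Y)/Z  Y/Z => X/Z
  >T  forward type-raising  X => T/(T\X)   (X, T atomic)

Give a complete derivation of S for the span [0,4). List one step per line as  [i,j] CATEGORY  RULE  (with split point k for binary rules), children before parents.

[0,4] S   >
  [0,2] S/(S\N)   >
    [0,1] "idea" : (S/(S\N))/PP
    [1,2] "the" : PP
  [2,4] S\N   >
    [2,3] "gave" : (S\N)/NP
    [3,4] "clearly" : NP

[0,1] (S/(S\N))/PP  lex  "idea"
[1,2] PP  lex  "the"
[0,2] S/(S\N)  >  k=1
[2,3] (S\N)/NP  lex  "gave"
[3,4] NP  lex  "clearly"
[2,4] S\N  >  k=3
[0,4] S  >  k=2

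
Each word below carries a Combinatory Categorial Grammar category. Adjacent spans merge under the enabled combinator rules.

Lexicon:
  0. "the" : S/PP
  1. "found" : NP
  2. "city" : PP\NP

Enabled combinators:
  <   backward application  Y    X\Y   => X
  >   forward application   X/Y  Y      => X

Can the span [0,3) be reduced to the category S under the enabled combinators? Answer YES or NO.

YES

[0,3] S   >
  [0,1] "the" : S/PP
  [1,3] PP   <
    [1,2] "found" : NP
    [2,3] "city" : PP\NP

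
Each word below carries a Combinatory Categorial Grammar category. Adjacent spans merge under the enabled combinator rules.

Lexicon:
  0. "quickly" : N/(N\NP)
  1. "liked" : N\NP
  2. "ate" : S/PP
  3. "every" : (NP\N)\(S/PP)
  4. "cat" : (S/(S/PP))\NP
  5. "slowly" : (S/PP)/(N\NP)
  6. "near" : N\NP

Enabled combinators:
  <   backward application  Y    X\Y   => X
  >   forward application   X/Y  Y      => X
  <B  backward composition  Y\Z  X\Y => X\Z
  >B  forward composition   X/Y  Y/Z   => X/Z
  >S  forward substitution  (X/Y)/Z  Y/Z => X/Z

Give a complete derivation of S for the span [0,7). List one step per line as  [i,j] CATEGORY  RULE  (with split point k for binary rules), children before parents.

[0,7] S   >
  [0,5] S/(S/PP)   <
    [0,4] NP   <
      [0,2] N   >
        [0,1] "quickly" : N/(N\NP)
        [1,2] "liked" : N\NP
      [2,4] NP\N   <
        [2,3] "ate" : S/PP
        [3,4] "every" : (NP\N)\(S/PP)
    [4,5] "cat" : (S/(S/PP))\NP
  [5,7] S/PP   >
    [5,6] "slowly" : (S/PP)/(N\NP)
    [6,7] "near" : N\NP

[0,1] N/(N\NP)  lex  "quickly"
[1,2] N\NP  lex  "liked"
[0,2] N  >  k=1
[2,3] S/PP  lex  "ate"
[3,4] (NP\N)\(S/PP)  lex  "every"
[2,4] NP\N  <  k=3
[0,4] NP  <  k=2
[4,5] (S/(S/PP))\NP  lex  "cat"
[0,5] S/(S/PP)  <  k=4
[5,6] (S/PP)/(N\NP)  lex  "slowly"
[6,7] N\NP  lex  "near"
[5,7] S/PP  >  k=6
[0,7] S  >  k=5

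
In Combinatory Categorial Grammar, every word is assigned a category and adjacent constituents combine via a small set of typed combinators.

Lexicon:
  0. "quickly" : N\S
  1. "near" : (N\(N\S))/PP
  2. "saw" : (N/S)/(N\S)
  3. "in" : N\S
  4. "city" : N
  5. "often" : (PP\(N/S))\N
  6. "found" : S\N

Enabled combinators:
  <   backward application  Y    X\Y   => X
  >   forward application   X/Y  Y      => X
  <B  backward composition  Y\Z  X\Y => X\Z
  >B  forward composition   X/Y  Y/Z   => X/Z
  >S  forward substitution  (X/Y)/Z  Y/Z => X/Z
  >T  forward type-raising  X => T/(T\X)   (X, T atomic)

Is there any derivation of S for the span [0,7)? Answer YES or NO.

[0,7] S   <
  [0,6] N   <
    [0,1] "quickly" : N\S
    [1,6] N\(N\S)   >
      [1,2] "near" : (N\(N\S))/PP
      [2,6] PP   <
        [2,4] N/S   >
          [2,3] "saw" : (N/S)/(N\S)
          [3,4] "in" : N\S
        [4,6] PP\(N/S)   <
          [4,5] "city" : N
          [5,6] "often" : (PP\(N/S))\N
  [6,7] "found" : S\N

YES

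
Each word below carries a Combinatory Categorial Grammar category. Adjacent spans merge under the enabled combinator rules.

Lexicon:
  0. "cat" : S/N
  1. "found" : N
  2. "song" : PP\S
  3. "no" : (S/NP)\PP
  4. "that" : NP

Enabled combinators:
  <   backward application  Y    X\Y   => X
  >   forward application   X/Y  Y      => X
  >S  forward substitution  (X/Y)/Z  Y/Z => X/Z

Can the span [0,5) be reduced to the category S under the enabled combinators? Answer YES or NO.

[0,5] S   >
  [0,4] S/NP   <
    [0,3] PP   <
      [0,2] S   >
        [0,1] "cat" : S/N
        [1,2] "found" : N
      [2,3] "song" : PP\S
    [3,4] "no" : (S/NP)\PP
  [4,5] "that" : NP

YES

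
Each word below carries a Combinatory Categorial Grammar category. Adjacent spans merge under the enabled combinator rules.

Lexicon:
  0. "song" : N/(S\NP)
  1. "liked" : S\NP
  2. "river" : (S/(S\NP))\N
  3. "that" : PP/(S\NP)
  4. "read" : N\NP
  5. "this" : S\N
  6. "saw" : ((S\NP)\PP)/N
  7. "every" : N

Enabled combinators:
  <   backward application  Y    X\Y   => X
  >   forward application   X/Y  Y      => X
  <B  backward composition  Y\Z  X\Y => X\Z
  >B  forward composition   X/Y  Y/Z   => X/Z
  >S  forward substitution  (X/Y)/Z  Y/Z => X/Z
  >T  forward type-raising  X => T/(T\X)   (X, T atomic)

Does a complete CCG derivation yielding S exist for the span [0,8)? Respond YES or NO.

[0,8] S   >
  [0,3] S/(S\NP)   <
    [0,2] N   >
      [0,1] "song" : N/(S\NP)
      [1,2] "liked" : S\NP
    [2,3] "river" : (S/(S\NP))\N
  [3,8] S\NP   <
    [3,6] PP   >
      [3,4] "that" : PP/(S\NP)
      [4,6] S\NP   <B
        [4,5] "read" : N\NP
        [5,6] "this" : S\N
    [6,8] (S\NP)\PP   >
      [6,7] "saw" : ((S\NP)\PP)/N
      [7,8] "every" : N

YES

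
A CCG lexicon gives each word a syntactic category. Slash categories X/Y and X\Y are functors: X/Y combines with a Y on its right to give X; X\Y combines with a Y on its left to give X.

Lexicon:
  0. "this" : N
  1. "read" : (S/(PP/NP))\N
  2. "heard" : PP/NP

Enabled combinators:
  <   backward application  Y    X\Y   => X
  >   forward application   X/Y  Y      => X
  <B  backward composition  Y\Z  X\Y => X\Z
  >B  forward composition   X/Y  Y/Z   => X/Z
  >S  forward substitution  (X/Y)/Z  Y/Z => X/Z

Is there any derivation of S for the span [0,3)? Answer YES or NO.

YES

[0,3] S   >
  [0,2] S/(PP/NP)   <
    [0,1] "this" : N
    [1,2] "read" : (S/(PP/NP))\N
  [2,3] "heard" : PP/NP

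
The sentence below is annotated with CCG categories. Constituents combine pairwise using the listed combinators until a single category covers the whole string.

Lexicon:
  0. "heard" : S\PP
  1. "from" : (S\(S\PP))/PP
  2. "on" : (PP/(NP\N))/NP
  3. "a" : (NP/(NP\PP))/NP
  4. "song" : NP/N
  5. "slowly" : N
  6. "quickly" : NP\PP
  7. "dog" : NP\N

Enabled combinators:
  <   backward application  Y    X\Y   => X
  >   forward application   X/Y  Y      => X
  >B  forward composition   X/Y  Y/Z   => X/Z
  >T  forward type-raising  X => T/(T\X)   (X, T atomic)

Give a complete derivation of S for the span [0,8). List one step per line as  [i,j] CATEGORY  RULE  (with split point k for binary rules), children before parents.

[0,8] S   <
  [0,1] "heard" : S\PP
  [1,8] S\(S\PP)   >
    [1,2] "from" : (S\(S\PP))/PP
    [2,8] PP   >
      [2,7] PP/(NP\N)   >
        [2,3] "on" : (PP/(NP\N))/NP
        [3,7] NP   >
          [3,6] NP/(NP\PP)   >
            [3,4] "a" : (NP/(NP\PP))/NP
            [4,6] NP   >
              [4,5] "song" : NP/N
              [5,6] "slowly" : N
          [6,7] "quickly" : NP\PP
      [7,8] "dog" : NP\N

[0,1] S\PP  lex  "heard"
[1,2] (S\(S\PP))/PP  lex  "from"
[2,3] (PP/(NP\N))/NP  lex  "on"
[3,4] (NP/(NP\PP))/NP  lex  "a"
[4,5] NP/N  lex  "song"
[5,6] N  lex  "slowly"
[4,6] NP  >  k=5
[3,6] NP/(NP\PP)  >  k=4
[6,7] NP\PP  lex  "quickly"
[3,7] NP  >  k=6
[2,7] PP/(NP\N)  >  k=3
[7,8] NP\N  lex  "dog"
[2,8] PP  >  k=7
[1,8] S\(S\PP)  >  k=2
[0,8] S  <  k=1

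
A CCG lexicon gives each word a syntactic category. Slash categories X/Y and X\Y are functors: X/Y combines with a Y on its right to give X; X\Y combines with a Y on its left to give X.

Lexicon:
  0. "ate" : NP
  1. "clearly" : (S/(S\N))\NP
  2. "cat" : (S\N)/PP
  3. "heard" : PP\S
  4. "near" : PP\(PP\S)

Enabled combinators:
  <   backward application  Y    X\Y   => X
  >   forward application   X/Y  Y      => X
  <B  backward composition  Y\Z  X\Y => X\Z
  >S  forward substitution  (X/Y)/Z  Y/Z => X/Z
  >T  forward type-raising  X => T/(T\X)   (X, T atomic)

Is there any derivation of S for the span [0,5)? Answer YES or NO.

[0,5] S   >
  [0,2] S/(S\N)   <
    [0,1] "ate" : NP
    [1,2] "clearly" : (S/(S\N))\NP
  [2,5] S\N   >
    [2,3] "cat" : (S\N)/PP
    [3,5] PP   <
      [3,4] "heard" : PP\S
      [4,5] "near" : PP\(PP\S)

YES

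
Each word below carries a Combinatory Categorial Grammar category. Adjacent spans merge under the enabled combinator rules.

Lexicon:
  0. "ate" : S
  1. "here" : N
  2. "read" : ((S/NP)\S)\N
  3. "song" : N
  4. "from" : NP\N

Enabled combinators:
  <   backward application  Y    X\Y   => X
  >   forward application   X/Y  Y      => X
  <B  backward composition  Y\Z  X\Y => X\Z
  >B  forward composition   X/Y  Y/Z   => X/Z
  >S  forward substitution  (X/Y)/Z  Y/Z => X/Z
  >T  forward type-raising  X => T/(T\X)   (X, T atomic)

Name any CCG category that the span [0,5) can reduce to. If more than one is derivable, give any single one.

[0,5] S   >
  [0,3] S/NP   <
    [0,1] "ate" : S
    [1,3] (S/NP)\S   <
      [1,2] "here" : N
      [2,3] "read" : ((S/NP)\S)\N
  [3,5] NP   <
    [3,4] "song" : N
    [4,5] "from" : NP\N

S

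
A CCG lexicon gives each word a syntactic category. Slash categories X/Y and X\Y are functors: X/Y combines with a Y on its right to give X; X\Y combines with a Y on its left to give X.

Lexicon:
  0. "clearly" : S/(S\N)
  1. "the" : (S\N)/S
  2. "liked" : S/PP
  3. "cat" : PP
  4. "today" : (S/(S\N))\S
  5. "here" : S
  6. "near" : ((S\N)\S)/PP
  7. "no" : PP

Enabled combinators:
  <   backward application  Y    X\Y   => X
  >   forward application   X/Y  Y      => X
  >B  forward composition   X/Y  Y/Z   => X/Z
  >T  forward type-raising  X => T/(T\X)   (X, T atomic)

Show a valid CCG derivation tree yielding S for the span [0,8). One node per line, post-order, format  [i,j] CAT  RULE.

[0,1] S/(S\N)  lex  "clearly"
[1,2] (S\N)/S  lex  "the"
[2,3] S/PP  lex  "liked"
[3,4] PP  lex  "cat"
[2,4] S  >  k=3
[1,4] S\N  >  k=2
[0,4] S  >  k=1
[4,5] (S/(S\N))\S  lex  "today"
[0,5] S/(S\N)  <  k=4
[5,6] S  lex  "here"
[6,7] ((S\N)\S)/PP  lex  "near"
[7,8] PP  lex  "no"
[6,8] (S\N)\S  >  k=7
[5,8] S\N  <  k=6
[0,8] S  >  k=5

[0,8] S   >
  [0,5] S/(S\N)   <
    [0,4] S   >
      [0,1] "clearly" : S/(S\N)
      [1,4] S\N   >
        [1,2] "the" : (S\N)/S
        [2,4] S   >
          [2,3] "liked" : S/PP
          [3,4] "cat" : PP
    [4,5] "today" : (S/(S\N))\S
  [5,8] S\N   <
    [5,6] "here" : S
    [6,8] (S\N)\S   >
      [6,7] "near" : ((S\N)\S)/PP
      [7,8] "no" : PP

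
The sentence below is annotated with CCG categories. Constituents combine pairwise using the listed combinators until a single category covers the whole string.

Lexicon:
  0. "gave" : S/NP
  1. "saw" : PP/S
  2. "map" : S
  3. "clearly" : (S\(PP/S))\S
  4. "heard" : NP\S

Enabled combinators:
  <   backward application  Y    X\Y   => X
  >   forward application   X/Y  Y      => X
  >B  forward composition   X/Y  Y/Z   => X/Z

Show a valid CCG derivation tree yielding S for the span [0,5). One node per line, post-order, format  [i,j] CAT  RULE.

[0,1] S/NP  lex  "gave"
[1,2] PP/S  lex  "saw"
[2,3] S  lex  "map"
[3,4] (S\(PP/S))\S  lex  "clearly"
[2,4] S\(PP/S)  <  k=3
[1,4] S  <  k=2
[4,5] NP\S  lex  "heard"
[1,5] NP  <  k=4
[0,5] S  >  k=1

[0,5] S   >
  [0,1] "gave" : S/NP
  [1,5] NP   <
    [1,4] S   <
      [1,2] "saw" : PP/S
      [2,4] S\(PP/S)   <
        [2,3] "map" : S
        [3,4] "clearly" : (S\(PP/S))\S
    [4,5] "heard" : NP\S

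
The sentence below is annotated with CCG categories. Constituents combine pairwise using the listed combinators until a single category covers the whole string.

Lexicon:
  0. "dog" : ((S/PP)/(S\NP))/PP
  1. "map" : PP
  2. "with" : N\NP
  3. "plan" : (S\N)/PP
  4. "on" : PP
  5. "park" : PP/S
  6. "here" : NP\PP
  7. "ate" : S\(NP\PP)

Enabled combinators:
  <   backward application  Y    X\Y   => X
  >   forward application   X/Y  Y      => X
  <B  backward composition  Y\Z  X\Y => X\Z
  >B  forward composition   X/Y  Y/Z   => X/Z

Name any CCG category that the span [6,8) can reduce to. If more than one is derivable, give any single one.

[0,8] S   >
  [0,5] S/PP   >
    [0,2] (S/PP)/(S\NP)   >
      [0,1] "dog" : ((S/PP)/(S\NP))/PP
      [1,2] "map" : PP
    [2,5] S\NP   <B
      [2,3] "with" : N\NP
      [3,5] S\N   >
        [3,4] "plan" : (S\N)/PP
        [4,5] "on" : PP
  [5,8] PP   >
    [5,6] "park" : PP/S
    [6,8] S   <
      [6,7] "here" : NP\PP
      [7,8] "ate" : S\(NP\PP)

S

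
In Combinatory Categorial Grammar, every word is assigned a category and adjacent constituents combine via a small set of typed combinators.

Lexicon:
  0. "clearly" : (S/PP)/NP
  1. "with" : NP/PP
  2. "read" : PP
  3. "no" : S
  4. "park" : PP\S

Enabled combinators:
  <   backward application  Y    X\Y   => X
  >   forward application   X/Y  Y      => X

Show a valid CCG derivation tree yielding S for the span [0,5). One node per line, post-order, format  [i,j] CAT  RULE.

[0,5] S   >
  [0,3] S/PP   >
    [0,1] "clearly" : (S/PP)/NP
    [1,3] NP   >
      [1,2] "with" : NP/PP
      [2,3] "read" : PP
  [3,5] PP   <
    [3,4] "no" : S
    [4,5] "park" : PP\S

[0,1] (S/PP)/NP  lex  "clearly"
[1,2] NP/PP  lex  "with"
[2,3] PP  lex  "read"
[1,3] NP  >  k=2
[0,3] S/PP  >  k=1
[3,4] S  lex  "no"
[4,5] PP\S  lex  "park"
[3,5] PP  <  k=4
[0,5] S  >  k=3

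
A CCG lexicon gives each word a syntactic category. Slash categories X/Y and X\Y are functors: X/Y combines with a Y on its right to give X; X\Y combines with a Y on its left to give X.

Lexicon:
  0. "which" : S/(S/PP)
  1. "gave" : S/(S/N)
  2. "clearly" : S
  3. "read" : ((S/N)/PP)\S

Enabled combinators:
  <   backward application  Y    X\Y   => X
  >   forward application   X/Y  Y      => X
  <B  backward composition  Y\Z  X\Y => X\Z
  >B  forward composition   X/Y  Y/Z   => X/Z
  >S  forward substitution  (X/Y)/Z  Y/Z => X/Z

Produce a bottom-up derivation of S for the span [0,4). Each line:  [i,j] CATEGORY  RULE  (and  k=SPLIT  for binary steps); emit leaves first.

[0,4] S   >
  [0,1] "which" : S/(S/PP)
  [1,4] S/PP   >B
    [1,2] "gave" : S/(S/N)
    [2,4] (S/N)/PP   <
      [2,3] "clearly" : S
      [3,4] "read" : ((S/N)/PP)\S

[0,1] S/(S/PP)  lex  "which"
[1,2] S/(S/N)  lex  "gave"
[2,3] S  lex  "clearly"
[3,4] ((S/N)/PP)\S  lex  "read"
[2,4] (S/N)/PP  <  k=3
[1,4] S/PP  >B  k=2
[0,4] S  >  k=1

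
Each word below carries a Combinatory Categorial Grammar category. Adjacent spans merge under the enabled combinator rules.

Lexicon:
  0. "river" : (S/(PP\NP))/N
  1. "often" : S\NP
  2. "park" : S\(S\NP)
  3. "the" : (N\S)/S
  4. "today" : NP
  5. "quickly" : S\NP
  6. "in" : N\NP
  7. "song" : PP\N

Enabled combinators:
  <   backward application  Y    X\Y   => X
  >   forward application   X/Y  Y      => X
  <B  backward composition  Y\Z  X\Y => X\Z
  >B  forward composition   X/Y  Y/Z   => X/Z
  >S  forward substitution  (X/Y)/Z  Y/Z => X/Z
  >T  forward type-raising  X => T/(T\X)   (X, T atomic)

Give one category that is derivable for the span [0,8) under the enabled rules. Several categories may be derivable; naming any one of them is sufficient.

[0,8] S   >
  [0,6] S/(PP\NP)   >
    [0,1] "river" : (S/(PP\NP))/N
    [1,6] N   <
      [1,3] S   <
        [1,2] "often" : S\NP
        [2,3] "park" : S\(S\NP)
      [3,6] N\S   >
        [3,4] "the" : (N\S)/S
        [4,6] S   <
          [4,5] "today" : NP
          [5,6] "quickly" : S\NP
  [6,8] PP\NP   <B
    [6,7] "in" : N\NP
    [7,8] "song" : PP\N

S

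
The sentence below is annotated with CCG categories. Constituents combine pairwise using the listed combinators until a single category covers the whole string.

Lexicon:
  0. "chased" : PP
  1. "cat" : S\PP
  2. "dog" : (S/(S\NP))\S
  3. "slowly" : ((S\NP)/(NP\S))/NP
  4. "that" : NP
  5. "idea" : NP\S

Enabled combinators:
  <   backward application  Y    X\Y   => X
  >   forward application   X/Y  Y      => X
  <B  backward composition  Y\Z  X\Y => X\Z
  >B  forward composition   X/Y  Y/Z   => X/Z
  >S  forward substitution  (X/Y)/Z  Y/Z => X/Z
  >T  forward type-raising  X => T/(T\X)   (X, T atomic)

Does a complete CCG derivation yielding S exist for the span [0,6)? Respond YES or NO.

[0,6] S   >
  [0,3] S/(S\NP)   <
    [0,2] S   >
      [0,1] S/(S\PP)   >T
        [0,1] "chased" : PP
      [1,2] "cat" : S\PP
    [2,3] "dog" : (S/(S\NP))\S
  [3,6] S\NP   >
    [3,5] (S\NP)/(NP\S)   >
      [3,4] "slowly" : ((S\NP)/(NP\S))/NP
      [4,5] "that" : NP
    [5,6] "idea" : NP\S

YES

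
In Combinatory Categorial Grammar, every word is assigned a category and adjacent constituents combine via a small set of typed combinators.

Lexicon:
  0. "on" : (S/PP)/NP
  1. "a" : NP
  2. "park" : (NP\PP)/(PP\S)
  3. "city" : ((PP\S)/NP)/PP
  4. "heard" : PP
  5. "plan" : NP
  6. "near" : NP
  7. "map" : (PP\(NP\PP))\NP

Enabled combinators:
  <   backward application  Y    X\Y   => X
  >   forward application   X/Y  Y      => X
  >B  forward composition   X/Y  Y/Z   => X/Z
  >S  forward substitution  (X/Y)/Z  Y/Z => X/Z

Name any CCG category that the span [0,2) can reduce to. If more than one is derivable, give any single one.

[0,8] S   >
  [0,2] S/PP   >
    [0,1] "on" : (S/PP)/NP
    [1,2] "a" : NP
  [2,8] PP   <
    [2,6] NP\PP   >
      [2,3] "park" : (NP\PP)/(PP\S)
      [3,6] PP\S   >
        [3,5] (PP\S)/NP   >
          [3,4] "city" : ((PP\S)/NP)/PP
          [4,5] "heard" : PP
        [5,6] "plan" : NP
    [6,8] PP\(NP\PP)   <
      [6,7] "near" : NP
      [7,8] "map" : (PP\(NP\PP))\NP

S/PP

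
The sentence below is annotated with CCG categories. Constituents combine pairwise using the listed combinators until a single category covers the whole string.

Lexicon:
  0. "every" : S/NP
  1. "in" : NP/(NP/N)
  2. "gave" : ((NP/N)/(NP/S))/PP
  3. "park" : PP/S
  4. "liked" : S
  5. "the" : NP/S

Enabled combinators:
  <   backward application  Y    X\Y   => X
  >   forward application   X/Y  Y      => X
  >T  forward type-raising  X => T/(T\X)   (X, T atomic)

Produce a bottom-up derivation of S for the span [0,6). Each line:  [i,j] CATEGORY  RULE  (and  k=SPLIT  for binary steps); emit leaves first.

[0,1] S/NP  lex  "every"
[1,2] NP/(NP/N)  lex  "in"
[2,3] ((NP/N)/(NP/S))/PP  lex  "gave"
[3,4] PP/S  lex  "park"
[4,5] S  lex  "liked"
[3,5] PP  >  k=4
[2,5] (NP/N)/(NP/S)  >  k=3
[5,6] NP/S  lex  "the"
[2,6] NP/N  >  k=5
[1,6] NP  >  k=2
[0,6] S  >  k=1

[0,6] S   >
  [0,1] "every" : S/NP
  [1,6] NP   >
    [1,2] "in" : NP/(NP/N)
    [2,6] NP/N   >
      [2,5] (NP/N)/(NP/S)   >
        [2,3] "gave" : ((NP/N)/(NP/S))/PP
        [3,5] PP   >
          [3,4] "park" : PP/S
          [4,5] "liked" : S
      [5,6] "the" : NP/S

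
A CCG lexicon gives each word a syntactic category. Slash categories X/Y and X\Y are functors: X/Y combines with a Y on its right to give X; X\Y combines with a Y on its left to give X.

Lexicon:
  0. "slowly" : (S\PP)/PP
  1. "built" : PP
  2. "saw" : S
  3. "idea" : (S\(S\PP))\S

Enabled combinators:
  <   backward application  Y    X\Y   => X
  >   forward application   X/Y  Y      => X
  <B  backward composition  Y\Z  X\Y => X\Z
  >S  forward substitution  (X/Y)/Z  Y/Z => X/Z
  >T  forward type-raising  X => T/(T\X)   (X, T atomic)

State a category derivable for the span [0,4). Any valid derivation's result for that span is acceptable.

S

[0,4] S   <
  [0,2] S\PP   >
    [0,1] "slowly" : (S\PP)/PP
    [1,2] "built" : PP
  [2,4] S\(S\PP)   <
    [2,3] "saw" : S
    [3,4] "idea" : (S\(S\PP))\S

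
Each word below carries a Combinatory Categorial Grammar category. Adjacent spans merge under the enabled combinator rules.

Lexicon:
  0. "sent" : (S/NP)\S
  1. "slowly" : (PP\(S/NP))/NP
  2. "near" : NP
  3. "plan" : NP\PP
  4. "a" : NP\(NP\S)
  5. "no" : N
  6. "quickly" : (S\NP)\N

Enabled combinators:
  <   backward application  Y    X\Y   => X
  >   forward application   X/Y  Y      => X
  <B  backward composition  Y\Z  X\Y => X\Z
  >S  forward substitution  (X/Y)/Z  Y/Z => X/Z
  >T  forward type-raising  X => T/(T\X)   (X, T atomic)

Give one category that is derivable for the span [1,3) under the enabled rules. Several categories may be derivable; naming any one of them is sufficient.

PP\(S/NP)

[0,7] S   <
  [0,5] NP   <
    [0,4] NP\S   <B
      [0,3] PP\S   <B
        [0,1] "sent" : (S/NP)\S
        [1,3] PP\(S/NP)   >
          [1,2] "slowly" : (PP\(S/NP))/NP
          [2,3] "near" : NP
      [3,4] "plan" : NP\PP
    [4,5] "a" : NP\(NP\S)
  [5,7] S\NP   <
    [5,6] "no" : N
    [6,7] "quickly" : (S\NP)\N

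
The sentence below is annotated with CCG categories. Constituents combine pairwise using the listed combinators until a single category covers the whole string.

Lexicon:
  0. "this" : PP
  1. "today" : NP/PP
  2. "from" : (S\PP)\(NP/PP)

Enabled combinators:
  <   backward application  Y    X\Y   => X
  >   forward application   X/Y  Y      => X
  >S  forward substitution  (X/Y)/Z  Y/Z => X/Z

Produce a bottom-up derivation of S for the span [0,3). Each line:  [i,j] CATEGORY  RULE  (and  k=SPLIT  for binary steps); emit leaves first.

[0,3] S   <
  [0,1] "this" : PP
  [1,3] S\PP   <
    [1,2] "today" : NP/PP
    [2,3] "from" : (S\PP)\(NP/PP)

[0,1] PP  lex  "this"
[1,2] NP/PP  lex  "today"
[2,3] (S\PP)\(NP/PP)  lex  "from"
[1,3] S\PP  <  k=2
[0,3] S  <  k=1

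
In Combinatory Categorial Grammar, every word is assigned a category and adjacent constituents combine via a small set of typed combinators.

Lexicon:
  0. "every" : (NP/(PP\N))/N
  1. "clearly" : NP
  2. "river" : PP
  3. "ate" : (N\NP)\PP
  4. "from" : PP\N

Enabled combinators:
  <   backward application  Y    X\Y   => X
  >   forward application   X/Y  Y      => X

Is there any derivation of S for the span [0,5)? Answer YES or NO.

(NP/(PP\N))/N NP PP (N\NP)\PP PP\N
CKY chart[0,5] = {NP}; S ∉ chart

NO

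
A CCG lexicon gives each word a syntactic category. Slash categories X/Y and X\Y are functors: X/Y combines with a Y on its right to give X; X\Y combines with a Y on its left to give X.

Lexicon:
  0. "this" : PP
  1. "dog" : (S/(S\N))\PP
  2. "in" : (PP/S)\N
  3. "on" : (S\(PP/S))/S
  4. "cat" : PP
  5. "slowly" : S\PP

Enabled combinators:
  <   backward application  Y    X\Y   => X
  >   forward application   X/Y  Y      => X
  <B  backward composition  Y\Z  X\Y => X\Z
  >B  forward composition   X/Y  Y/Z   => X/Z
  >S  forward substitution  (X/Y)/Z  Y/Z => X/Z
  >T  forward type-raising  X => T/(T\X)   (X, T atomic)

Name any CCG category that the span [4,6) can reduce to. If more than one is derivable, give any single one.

S

[0,6] S   >
  [0,2] S/(S\N)   <
    [0,1] "this" : PP
    [1,2] "dog" : (S/(S\N))\PP
  [2,6] S\N   <B
    [2,3] "in" : (PP/S)\N
    [3,6] S\(PP/S)   >
      [3,4] "on" : (S\(PP/S))/S
      [4,6] S   >
        [4,5] S/(S\PP)   >T
          [4,5] "cat" : PP
        [5,6] "slowly" : S\PP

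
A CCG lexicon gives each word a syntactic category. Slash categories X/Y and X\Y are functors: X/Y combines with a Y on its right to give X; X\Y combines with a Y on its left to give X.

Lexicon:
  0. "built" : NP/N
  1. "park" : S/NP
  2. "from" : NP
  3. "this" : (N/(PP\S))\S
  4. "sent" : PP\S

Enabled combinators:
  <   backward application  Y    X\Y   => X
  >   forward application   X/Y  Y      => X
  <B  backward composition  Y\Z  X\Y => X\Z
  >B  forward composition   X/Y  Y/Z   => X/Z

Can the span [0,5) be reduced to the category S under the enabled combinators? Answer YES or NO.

NO

NP/N S/NP NP (N/(PP\S))\S PP\S
CKY chart[0,5] = {NP}; S ∉ chart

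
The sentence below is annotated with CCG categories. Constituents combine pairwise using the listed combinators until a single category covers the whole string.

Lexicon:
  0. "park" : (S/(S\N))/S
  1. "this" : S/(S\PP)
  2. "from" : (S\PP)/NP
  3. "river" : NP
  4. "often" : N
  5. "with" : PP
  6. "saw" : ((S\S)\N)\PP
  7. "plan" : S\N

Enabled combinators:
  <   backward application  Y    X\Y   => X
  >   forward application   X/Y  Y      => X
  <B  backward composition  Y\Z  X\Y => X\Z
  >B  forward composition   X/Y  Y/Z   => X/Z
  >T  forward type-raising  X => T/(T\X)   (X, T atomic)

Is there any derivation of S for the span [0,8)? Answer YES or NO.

YES

[0,8] S   >
  [0,7] S/(S\N)   >
    [0,1] "park" : (S/(S\N))/S
    [1,7] S   >
      [1,2] "this" : S/(S\PP)
      [2,7] S\PP   <B
        [2,4] S\PP   >
          [2,3] "from" : (S\PP)/NP
          [3,4] "river" : NP
        [4,7] S\S   <
          [4,5] "often" : N
          [5,7] (S\S)\N   <
            [5,6] "with" : PP
            [6,7] "saw" : ((S\S)\N)\PP
  [7,8] "plan" : S\N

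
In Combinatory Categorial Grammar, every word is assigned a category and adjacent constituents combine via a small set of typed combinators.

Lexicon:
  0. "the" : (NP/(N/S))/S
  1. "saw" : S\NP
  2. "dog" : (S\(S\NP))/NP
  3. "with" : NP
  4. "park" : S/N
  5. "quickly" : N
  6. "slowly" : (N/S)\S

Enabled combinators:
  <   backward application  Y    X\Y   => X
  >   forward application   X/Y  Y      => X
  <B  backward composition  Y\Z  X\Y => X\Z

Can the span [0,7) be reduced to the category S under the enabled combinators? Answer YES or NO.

(NP/(N/S))/S S\NP (S\(S\NP))/NP NP S/N N (N/S)\S
CKY chart[0,7] = {NP}; S ∉ chart

NO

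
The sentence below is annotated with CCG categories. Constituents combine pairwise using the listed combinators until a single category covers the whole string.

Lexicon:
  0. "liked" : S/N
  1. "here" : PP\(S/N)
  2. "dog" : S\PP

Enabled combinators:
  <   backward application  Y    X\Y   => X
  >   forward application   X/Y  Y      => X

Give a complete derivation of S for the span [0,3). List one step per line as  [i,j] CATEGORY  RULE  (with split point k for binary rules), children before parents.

[0,3] S   <
  [0,2] PP   <
    [0,1] "liked" : S/N
    [1,2] "here" : PP\(S/N)
  [2,3] "dog" : S\PP

[0,1] S/N  lex  "liked"
[1,2] PP\(S/N)  lex  "here"
[0,2] PP  <  k=1
[2,3] S\PP  lex  "dog"
[0,3] S  <  k=2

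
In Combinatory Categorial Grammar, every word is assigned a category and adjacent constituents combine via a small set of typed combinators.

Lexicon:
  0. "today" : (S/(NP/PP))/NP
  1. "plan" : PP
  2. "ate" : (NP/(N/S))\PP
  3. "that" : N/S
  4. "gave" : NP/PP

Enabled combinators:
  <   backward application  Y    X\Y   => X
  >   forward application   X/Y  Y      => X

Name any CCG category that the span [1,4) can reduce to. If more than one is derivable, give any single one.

NP

[0,5] S   >
  [0,4] S/(NP/PP)   >
    [0,1] "today" : (S/(NP/PP))/NP
    [1,4] NP   >
      [1,3] NP/(N/S)   <
        [1,2] "plan" : PP
        [2,3] "ate" : (NP/(N/S))\PP
      [3,4] "that" : N/S
  [4,5] "gave" : NP/PP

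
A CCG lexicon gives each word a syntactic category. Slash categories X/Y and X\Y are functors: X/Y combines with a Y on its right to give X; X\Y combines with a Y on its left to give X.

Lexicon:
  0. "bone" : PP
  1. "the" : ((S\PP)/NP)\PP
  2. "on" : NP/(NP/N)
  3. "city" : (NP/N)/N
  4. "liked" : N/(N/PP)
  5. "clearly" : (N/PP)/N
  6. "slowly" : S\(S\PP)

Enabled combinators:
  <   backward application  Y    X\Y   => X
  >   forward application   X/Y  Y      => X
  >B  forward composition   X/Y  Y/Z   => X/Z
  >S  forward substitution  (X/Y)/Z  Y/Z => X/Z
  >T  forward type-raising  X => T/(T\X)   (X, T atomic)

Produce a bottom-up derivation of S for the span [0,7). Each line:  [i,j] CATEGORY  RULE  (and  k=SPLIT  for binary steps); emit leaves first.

[0,7] S   <
  [0,6] S\PP   >
    [0,2] (S\PP)/NP   <
      [0,1] "bone" : PP
      [1,2] "the" : ((S\PP)/NP)\PP
    [2,6] NP   >
      [2,3] "on" : NP/(NP/N)
      [3,6] NP/N   >S
        [3,4] "city" : (NP/N)/N
        [4,6] N/N   >B
          [4,5] "liked" : N/(N/PP)
          [5,6] "clearly" : (N/PP)/N
  [6,7] "slowly" : S\(S\PP)

[0,1] PP  lex  "bone"
[1,2] ((S\PP)/NP)\PP  lex  "the"
[0,2] (S\PP)/NP  <  k=1
[2,3] NP/(NP/N)  lex  "on"
[3,4] (NP/N)/N  lex  "city"
[4,5] N/(N/PP)  lex  "liked"
[5,6] (N/PP)/N  lex  "clearly"
[4,6] N/N  >B  k=5
[3,6] NP/N  >S  k=4
[2,6] NP  >  k=3
[0,6] S\PP  >  k=2
[6,7] S\(S\PP)  lex  "slowly"
[0,7] S  <  k=6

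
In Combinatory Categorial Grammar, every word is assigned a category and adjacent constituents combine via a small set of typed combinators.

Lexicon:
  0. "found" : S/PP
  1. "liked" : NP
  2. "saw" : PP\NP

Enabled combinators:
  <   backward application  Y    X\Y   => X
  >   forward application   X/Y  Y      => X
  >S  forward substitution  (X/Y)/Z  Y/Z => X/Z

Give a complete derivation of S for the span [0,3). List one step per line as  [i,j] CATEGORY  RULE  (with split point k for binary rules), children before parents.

[0,3] S   >
  [0,1] "found" : S/PP
  [1,3] PP   <
    [1,2] "liked" : NP
    [2,3] "saw" : PP\NP

[0,1] S/PP  lex  "found"
[1,2] NP  lex  "liked"
[2,3] PP\NP  lex  "saw"
[1,3] PP  <  k=2
[0,3] S  >  k=1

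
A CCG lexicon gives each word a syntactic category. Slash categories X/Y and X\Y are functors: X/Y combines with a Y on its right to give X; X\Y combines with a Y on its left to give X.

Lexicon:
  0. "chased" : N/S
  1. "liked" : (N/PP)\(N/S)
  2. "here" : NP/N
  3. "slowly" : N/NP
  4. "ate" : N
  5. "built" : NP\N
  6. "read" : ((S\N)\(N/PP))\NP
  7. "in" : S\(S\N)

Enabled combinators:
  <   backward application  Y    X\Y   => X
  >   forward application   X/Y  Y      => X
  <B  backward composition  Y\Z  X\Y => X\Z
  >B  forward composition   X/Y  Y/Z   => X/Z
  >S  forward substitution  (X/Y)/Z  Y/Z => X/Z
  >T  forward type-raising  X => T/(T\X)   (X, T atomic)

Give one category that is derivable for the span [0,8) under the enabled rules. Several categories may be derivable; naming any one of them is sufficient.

[0,8] S   <
  [0,7] S\N   <
    [0,2] N/PP   <
      [0,1] "chased" : N/S
      [1,2] "liked" : (N/PP)\(N/S)
    [2,7] (S\N)\(N/PP)   <
      [2,6] NP   >
        [2,3] "here" : NP/N
        [3,6] N   >
          [3,4] "slowly" : N/NP
          [4,6] NP   >
            [4,5] NP/(NP\N)   >T
              [4,5] "ate" : N
            [5,6] "built" : NP\N
      [6,7] "read" : ((S\N)\(N/PP))\NP
  [7,8] "in" : S\(S\N)

S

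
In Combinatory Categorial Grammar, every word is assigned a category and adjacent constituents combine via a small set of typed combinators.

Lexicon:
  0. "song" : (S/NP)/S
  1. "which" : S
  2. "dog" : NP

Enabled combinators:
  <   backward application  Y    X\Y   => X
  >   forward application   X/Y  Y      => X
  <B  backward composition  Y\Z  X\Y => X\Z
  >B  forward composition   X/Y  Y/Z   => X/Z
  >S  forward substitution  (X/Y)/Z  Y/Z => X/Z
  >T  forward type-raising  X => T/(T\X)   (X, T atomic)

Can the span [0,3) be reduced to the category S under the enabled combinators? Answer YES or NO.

[0,3] S   >
  [0,2] S/NP   >
    [0,1] "song" : (S/NP)/S
    [1,2] "which" : S
  [2,3] "dog" : NP

YES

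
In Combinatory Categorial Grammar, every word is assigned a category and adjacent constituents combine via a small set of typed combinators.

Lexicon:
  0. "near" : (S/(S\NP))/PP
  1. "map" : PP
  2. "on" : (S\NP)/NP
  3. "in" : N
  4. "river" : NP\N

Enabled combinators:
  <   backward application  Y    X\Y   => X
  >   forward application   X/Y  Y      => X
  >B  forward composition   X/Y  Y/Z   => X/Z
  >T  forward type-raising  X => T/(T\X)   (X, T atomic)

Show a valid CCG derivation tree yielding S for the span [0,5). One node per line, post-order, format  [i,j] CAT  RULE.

[0,5] S   >
  [0,3] S/NP   >B
    [0,2] S/(S\NP)   >
      [0,1] "near" : (S/(S\NP))/PP
      [1,2] "map" : PP
    [2,3] "on" : (S\NP)/NP
  [3,5] NP   <
    [3,4] "in" : N
    [4,5] "river" : NP\N

[0,1] (S/(S\NP))/PP  lex  "near"
[1,2] PP  lex  "map"
[0,2] S/(S\NP)  >  k=1
[2,3] (S\NP)/NP  lex  "on"
[0,3] S/NP  >B  k=2
[3,4] N  lex  "in"
[4,5] NP\N  lex  "river"
[3,5] NP  <  k=4
[0,5] S  >  k=3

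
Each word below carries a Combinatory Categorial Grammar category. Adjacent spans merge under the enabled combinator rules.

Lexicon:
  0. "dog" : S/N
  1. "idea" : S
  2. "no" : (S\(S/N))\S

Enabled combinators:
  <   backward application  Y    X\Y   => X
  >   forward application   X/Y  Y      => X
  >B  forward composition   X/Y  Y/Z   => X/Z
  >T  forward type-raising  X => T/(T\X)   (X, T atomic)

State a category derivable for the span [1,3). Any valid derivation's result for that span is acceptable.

S\(S/N)

[0,3] S   <
  [0,1] "dog" : S/N
  [1,3] S\(S/N)   <
    [1,2] "idea" : S
    [2,3] "no" : (S\(S/N))\S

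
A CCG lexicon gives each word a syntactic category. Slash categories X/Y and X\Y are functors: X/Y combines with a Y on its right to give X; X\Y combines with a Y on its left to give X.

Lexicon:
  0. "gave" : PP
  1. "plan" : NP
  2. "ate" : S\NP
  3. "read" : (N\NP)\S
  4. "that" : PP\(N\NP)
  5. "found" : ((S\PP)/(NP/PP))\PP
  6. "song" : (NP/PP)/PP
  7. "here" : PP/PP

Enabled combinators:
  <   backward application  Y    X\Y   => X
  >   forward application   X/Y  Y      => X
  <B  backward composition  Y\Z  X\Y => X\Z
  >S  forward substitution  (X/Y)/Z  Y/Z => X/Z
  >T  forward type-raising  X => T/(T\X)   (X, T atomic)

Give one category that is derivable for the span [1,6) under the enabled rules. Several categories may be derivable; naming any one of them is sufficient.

(S\PP)/(NP/PP)

[0,8] S   >
  [0,1] S/(S\PP)   >T
    [0,1] "gave" : PP
  [1,8] S\PP   >
    [1,6] (S\PP)/(NP/PP)   <
      [1,5] PP   <
        [1,3] S   >
          [1,2] S/(S\NP)   >T
            [1,2] "plan" : NP
          [2,3] "ate" : S\NP
        [3,5] PP\S   <B
          [3,4] "read" : (N\NP)\S
          [4,5] "that" : PP\(N\NP)
      [5,6] "found" : ((S\PP)/(NP/PP))\PP
    [6,8] NP/PP   >S
      [6,7] "song" : (NP/PP)/PP
      [7,8] "here" : PP/PP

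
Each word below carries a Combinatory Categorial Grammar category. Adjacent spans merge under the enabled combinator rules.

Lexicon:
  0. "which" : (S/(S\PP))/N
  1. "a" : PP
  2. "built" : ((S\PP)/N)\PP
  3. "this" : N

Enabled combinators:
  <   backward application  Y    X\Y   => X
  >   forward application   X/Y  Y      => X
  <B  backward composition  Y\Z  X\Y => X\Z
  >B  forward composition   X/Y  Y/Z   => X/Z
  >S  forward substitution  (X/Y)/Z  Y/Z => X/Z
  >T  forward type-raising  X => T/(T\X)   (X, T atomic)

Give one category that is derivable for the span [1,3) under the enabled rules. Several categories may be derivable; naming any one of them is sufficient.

[0,4] S   >
  [0,3] S/N   >S
    [0,1] "which" : (S/(S\PP))/N
    [1,3] (S\PP)/N   <
      [1,2] "a" : PP
      [2,3] "built" : ((S\PP)/N)\PP
  [3,4] "this" : N

(S\PP)/N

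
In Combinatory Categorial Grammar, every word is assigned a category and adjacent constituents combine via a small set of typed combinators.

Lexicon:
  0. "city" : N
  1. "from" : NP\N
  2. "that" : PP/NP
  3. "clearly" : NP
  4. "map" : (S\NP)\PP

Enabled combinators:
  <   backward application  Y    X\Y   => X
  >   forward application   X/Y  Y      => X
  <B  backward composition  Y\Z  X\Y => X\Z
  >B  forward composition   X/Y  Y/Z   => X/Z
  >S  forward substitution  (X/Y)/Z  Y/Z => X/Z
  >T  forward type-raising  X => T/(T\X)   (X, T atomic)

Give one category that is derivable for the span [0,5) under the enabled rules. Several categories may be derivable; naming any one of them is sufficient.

[0,5] S   >
  [0,1] S/(S\N)   >T
    [0,1] "city" : N
  [1,5] S\N   <B
    [1,2] "from" : NP\N
    [2,5] S\NP   <
      [2,4] PP   >
        [2,3] "that" : PP/NP
        [3,4] "clearly" : NP
      [4,5] "map" : (S\NP)\PP

S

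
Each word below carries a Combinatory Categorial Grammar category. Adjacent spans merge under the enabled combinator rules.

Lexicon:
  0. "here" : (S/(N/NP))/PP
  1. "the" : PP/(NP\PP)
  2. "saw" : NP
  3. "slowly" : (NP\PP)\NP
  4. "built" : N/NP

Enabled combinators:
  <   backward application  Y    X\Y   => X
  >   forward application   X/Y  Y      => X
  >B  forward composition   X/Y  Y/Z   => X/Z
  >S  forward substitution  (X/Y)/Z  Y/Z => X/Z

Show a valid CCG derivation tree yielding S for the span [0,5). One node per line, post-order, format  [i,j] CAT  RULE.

[0,5] S   >
  [0,4] S/(N/NP)   >
    [0,1] "here" : (S/(N/NP))/PP
    [1,4] PP   >
      [1,2] "the" : PP/(NP\PP)
      [2,4] NP\PP   <
        [2,3] "saw" : NP
        [3,4] "slowly" : (NP\PP)\NP
  [4,5] "built" : N/NP

[0,1] (S/(N/NP))/PP  lex  "here"
[1,2] PP/(NP\PP)  lex  "the"
[2,3] NP  lex  "saw"
[3,4] (NP\PP)\NP  lex  "slowly"
[2,4] NP\PP  <  k=3
[1,4] PP  >  k=2
[0,4] S/(N/NP)  >  k=1
[4,5] N/NP  lex  "built"
[0,5] S  >  k=4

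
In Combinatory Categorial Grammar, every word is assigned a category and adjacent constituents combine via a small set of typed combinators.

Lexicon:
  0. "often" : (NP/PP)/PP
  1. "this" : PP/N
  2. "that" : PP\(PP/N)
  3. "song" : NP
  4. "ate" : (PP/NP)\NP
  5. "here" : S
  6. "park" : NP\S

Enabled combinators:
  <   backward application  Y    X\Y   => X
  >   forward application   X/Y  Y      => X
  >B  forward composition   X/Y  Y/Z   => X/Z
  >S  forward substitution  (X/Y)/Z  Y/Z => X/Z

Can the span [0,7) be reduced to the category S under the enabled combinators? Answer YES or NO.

(NP/PP)/PP PP/N PP\(PP/N) NP (PP/NP)\NP S NP\S
CKY chart[0,7] = {NP}; S ∉ chart

NO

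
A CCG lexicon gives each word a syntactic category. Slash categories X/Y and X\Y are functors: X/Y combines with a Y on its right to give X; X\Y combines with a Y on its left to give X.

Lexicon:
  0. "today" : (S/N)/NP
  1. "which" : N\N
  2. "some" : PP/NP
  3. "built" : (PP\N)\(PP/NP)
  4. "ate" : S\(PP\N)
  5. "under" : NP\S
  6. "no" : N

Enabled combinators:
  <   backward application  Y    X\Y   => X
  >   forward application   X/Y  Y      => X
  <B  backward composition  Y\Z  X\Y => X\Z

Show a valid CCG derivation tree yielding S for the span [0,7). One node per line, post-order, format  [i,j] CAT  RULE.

[0,1] (S/N)/NP  lex  "today"
[1,2] N\N  lex  "which"
[2,3] PP/NP  lex  "some"
[3,4] (PP\N)\(PP/NP)  lex  "built"
[2,4] PP\N  <  k=3
[1,4] PP\N  <B  k=2
[4,5] S\(PP\N)  lex  "ate"
[1,5] S  <  k=4
[5,6] NP\S  lex  "under"
[1,6] NP  <  k=5
[0,6] S/N  >  k=1
[6,7] N  lex  "no"
[0,7] S  >  k=6

[0,7] S   >
  [0,6] S/N   >
    [0,1] "today" : (S/N)/NP
    [1,6] NP   <
      [1,5] S   <
        [1,4] PP\N   <B
          [1,2] "which" : N\N
          [2,4] PP\N   <
            [2,3] "some" : PP/NP
            [3,4] "built" : (PP\N)\(PP/NP)
        [4,5] "ate" : S\(PP\N)
      [5,6] "under" : NP\S
  [6,7] "no" : N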